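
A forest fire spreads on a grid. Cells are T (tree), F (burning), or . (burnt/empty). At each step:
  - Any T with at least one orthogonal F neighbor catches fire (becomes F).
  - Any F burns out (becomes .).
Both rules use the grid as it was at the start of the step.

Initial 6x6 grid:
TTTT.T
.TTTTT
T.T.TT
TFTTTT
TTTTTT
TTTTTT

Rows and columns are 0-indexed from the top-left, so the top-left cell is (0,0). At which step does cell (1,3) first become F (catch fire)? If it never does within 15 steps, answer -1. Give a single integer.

Step 1: cell (1,3)='T' (+3 fires, +1 burnt)
Step 2: cell (1,3)='T' (+6 fires, +3 burnt)
Step 3: cell (1,3)='T' (+5 fires, +6 burnt)
Step 4: cell (1,3)='F' (+7 fires, +5 burnt)
  -> target ignites at step 4
Step 5: cell (1,3)='.' (+6 fires, +7 burnt)
Step 6: cell (1,3)='.' (+3 fires, +6 burnt)
Step 7: cell (1,3)='.' (+1 fires, +3 burnt)
Step 8: cell (1,3)='.' (+0 fires, +1 burnt)
  fire out at step 8

4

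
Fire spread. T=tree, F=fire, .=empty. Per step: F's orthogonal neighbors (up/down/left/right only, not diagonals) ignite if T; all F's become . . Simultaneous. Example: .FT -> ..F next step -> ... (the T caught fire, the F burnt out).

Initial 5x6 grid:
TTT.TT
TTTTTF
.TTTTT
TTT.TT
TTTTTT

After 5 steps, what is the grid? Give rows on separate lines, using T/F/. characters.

Step 1: 3 trees catch fire, 1 burn out
  TTT.TF
  TTTTF.
  .TTTTF
  TTT.TT
  TTTTTT
Step 2: 4 trees catch fire, 3 burn out
  TTT.F.
  TTTF..
  .TTTF.
  TTT.TF
  TTTTTT
Step 3: 4 trees catch fire, 4 burn out
  TTT...
  TTF...
  .TTF..
  TTT.F.
  TTTTTF
Step 4: 4 trees catch fire, 4 burn out
  TTF...
  TF....
  .TF...
  TTT...
  TTTTF.
Step 5: 5 trees catch fire, 4 burn out
  TF....
  F.....
  .F....
  TTF...
  TTTF..

TF....
F.....
.F....
TTF...
TTTF..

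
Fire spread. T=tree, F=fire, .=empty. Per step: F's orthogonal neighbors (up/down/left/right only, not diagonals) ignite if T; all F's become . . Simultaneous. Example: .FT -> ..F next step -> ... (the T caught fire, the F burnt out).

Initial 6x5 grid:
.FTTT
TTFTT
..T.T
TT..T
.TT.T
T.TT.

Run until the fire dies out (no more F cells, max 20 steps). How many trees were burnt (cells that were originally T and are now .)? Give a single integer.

Answer: 11

Derivation:
Step 1: +4 fires, +2 burnt (F count now 4)
Step 2: +3 fires, +4 burnt (F count now 3)
Step 3: +2 fires, +3 burnt (F count now 2)
Step 4: +1 fires, +2 burnt (F count now 1)
Step 5: +1 fires, +1 burnt (F count now 1)
Step 6: +0 fires, +1 burnt (F count now 0)
Fire out after step 6
Initially T: 18, now '.': 23
Total burnt (originally-T cells now '.'): 11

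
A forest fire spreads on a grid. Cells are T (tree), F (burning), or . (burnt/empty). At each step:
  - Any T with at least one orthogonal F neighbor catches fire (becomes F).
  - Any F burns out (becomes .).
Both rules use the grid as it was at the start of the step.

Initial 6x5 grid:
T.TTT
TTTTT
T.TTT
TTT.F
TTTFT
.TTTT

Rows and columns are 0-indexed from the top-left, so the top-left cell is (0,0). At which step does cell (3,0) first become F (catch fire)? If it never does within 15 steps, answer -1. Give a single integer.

Step 1: cell (3,0)='T' (+4 fires, +2 burnt)
Step 2: cell (3,0)='T' (+6 fires, +4 burnt)
Step 3: cell (3,0)='T' (+6 fires, +6 burnt)
Step 4: cell (3,0)='F' (+3 fires, +6 burnt)
  -> target ignites at step 4
Step 5: cell (3,0)='.' (+3 fires, +3 burnt)
Step 6: cell (3,0)='.' (+1 fires, +3 burnt)
Step 7: cell (3,0)='.' (+1 fires, +1 burnt)
Step 8: cell (3,0)='.' (+0 fires, +1 burnt)
  fire out at step 8

4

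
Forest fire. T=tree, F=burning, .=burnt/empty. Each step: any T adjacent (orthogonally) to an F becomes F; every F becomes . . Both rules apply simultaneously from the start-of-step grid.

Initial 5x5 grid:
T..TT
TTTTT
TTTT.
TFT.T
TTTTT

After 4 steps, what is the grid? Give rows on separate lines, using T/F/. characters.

Step 1: 4 trees catch fire, 1 burn out
  T..TT
  TTTTT
  TFTT.
  F.F.T
  TFTTT
Step 2: 5 trees catch fire, 4 burn out
  T..TT
  TFTTT
  F.FT.
  ....T
  F.FTT
Step 3: 4 trees catch fire, 5 burn out
  T..TT
  F.FTT
  ...F.
  ....T
  ...FT
Step 4: 3 trees catch fire, 4 burn out
  F..TT
  ...FT
  .....
  ....T
  ....F

F..TT
...FT
.....
....T
....F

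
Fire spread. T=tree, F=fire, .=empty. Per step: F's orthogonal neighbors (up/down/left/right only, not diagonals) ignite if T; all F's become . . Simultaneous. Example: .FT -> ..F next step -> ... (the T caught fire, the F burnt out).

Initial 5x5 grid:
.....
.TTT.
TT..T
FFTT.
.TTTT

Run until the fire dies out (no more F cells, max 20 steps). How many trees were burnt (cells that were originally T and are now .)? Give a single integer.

Step 1: +4 fires, +2 burnt (F count now 4)
Step 2: +3 fires, +4 burnt (F count now 3)
Step 3: +2 fires, +3 burnt (F count now 2)
Step 4: +2 fires, +2 burnt (F count now 2)
Step 5: +0 fires, +2 burnt (F count now 0)
Fire out after step 5
Initially T: 12, now '.': 24
Total burnt (originally-T cells now '.'): 11

Answer: 11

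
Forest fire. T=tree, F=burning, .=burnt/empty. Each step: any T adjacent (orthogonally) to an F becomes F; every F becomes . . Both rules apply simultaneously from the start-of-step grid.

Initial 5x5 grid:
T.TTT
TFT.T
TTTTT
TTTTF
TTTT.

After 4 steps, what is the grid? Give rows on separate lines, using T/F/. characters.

Step 1: 5 trees catch fire, 2 burn out
  T.TTT
  F.F.T
  TFTTF
  TTTF.
  TTTT.
Step 2: 9 trees catch fire, 5 burn out
  F.FTT
  ....F
  F.FF.
  TFF..
  TTTF.
Step 3: 5 trees catch fire, 9 burn out
  ...FF
  .....
  .....
  F....
  TFF..
Step 4: 1 trees catch fire, 5 burn out
  .....
  .....
  .....
  .....
  F....

.....
.....
.....
.....
F....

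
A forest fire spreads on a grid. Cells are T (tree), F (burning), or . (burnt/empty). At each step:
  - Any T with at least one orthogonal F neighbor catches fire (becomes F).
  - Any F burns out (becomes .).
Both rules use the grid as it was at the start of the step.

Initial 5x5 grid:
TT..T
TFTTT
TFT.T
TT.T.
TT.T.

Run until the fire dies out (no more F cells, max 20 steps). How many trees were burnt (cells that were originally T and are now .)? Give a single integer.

Answer: 14

Derivation:
Step 1: +6 fires, +2 burnt (F count now 6)
Step 2: +4 fires, +6 burnt (F count now 4)
Step 3: +2 fires, +4 burnt (F count now 2)
Step 4: +2 fires, +2 burnt (F count now 2)
Step 5: +0 fires, +2 burnt (F count now 0)
Fire out after step 5
Initially T: 16, now '.': 23
Total burnt (originally-T cells now '.'): 14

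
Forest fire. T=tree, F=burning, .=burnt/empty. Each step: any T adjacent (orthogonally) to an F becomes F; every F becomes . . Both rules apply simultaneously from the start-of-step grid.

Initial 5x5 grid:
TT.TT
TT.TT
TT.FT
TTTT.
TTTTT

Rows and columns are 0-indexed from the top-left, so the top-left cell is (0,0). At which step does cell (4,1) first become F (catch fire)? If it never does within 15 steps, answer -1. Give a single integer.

Step 1: cell (4,1)='T' (+3 fires, +1 burnt)
Step 2: cell (4,1)='T' (+4 fires, +3 burnt)
Step 3: cell (4,1)='T' (+4 fires, +4 burnt)
Step 4: cell (4,1)='F' (+3 fires, +4 burnt)
  -> target ignites at step 4
Step 5: cell (4,1)='.' (+3 fires, +3 burnt)
Step 6: cell (4,1)='.' (+2 fires, +3 burnt)
Step 7: cell (4,1)='.' (+1 fires, +2 burnt)
Step 8: cell (4,1)='.' (+0 fires, +1 burnt)
  fire out at step 8

4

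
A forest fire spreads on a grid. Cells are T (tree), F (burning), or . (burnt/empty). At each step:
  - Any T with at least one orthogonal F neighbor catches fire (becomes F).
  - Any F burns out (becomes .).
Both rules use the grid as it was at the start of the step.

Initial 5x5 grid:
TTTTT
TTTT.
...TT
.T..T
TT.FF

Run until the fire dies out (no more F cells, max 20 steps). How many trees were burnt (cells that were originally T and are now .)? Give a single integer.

Answer: 12

Derivation:
Step 1: +1 fires, +2 burnt (F count now 1)
Step 2: +1 fires, +1 burnt (F count now 1)
Step 3: +1 fires, +1 burnt (F count now 1)
Step 4: +1 fires, +1 burnt (F count now 1)
Step 5: +2 fires, +1 burnt (F count now 2)
Step 6: +3 fires, +2 burnt (F count now 3)
Step 7: +2 fires, +3 burnt (F count now 2)
Step 8: +1 fires, +2 burnt (F count now 1)
Step 9: +0 fires, +1 burnt (F count now 0)
Fire out after step 9
Initially T: 15, now '.': 22
Total burnt (originally-T cells now '.'): 12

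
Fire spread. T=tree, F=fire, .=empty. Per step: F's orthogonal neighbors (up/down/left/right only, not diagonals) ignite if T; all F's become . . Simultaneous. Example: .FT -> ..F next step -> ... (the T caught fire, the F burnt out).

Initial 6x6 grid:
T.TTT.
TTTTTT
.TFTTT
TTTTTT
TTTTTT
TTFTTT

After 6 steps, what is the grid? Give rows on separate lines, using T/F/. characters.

Step 1: 7 trees catch fire, 2 burn out
  T.TTT.
  TTFTTT
  .F.FTT
  TTFTTT
  TTFTTT
  TF.FTT
Step 2: 10 trees catch fire, 7 burn out
  T.FTT.
  TF.FTT
  ....FT
  TF.FTT
  TF.FTT
  F...FT
Step 3: 9 trees catch fire, 10 burn out
  T..FT.
  F...FT
  .....F
  F...FT
  F...FT
  .....F
Step 4: 5 trees catch fire, 9 burn out
  F...F.
  .....F
  ......
  .....F
  .....F
  ......
Step 5: 0 trees catch fire, 5 burn out
  ......
  ......
  ......
  ......
  ......
  ......
Step 6: 0 trees catch fire, 0 burn out
  ......
  ......
  ......
  ......
  ......
  ......

......
......
......
......
......
......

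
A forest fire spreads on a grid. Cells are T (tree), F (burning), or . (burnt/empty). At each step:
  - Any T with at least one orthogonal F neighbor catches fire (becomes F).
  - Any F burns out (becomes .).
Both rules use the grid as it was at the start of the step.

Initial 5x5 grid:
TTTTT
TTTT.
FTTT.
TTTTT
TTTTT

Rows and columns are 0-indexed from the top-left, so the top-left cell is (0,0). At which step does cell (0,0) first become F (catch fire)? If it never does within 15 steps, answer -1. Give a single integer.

Step 1: cell (0,0)='T' (+3 fires, +1 burnt)
Step 2: cell (0,0)='F' (+5 fires, +3 burnt)
  -> target ignites at step 2
Step 3: cell (0,0)='.' (+5 fires, +5 burnt)
Step 4: cell (0,0)='.' (+4 fires, +5 burnt)
Step 5: cell (0,0)='.' (+3 fires, +4 burnt)
Step 6: cell (0,0)='.' (+2 fires, +3 burnt)
Step 7: cell (0,0)='.' (+0 fires, +2 burnt)
  fire out at step 7

2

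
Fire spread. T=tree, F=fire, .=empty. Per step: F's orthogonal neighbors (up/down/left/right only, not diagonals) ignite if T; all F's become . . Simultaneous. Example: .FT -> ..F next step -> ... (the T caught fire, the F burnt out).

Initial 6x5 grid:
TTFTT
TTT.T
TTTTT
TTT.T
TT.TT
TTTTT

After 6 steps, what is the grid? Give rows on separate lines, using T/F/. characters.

Step 1: 3 trees catch fire, 1 burn out
  TF.FT
  TTF.T
  TTTTT
  TTT.T
  TT.TT
  TTTTT
Step 2: 4 trees catch fire, 3 burn out
  F...F
  TF..T
  TTFTT
  TTT.T
  TT.TT
  TTTTT
Step 3: 5 trees catch fire, 4 burn out
  .....
  F...F
  TF.FT
  TTF.T
  TT.TT
  TTTTT
Step 4: 3 trees catch fire, 5 burn out
  .....
  .....
  F...F
  TF..T
  TT.TT
  TTTTT
Step 5: 3 trees catch fire, 3 burn out
  .....
  .....
  .....
  F...F
  TF.TT
  TTTTT
Step 6: 3 trees catch fire, 3 burn out
  .....
  .....
  .....
  .....
  F..TF
  TFTTT

.....
.....
.....
.....
F..TF
TFTTT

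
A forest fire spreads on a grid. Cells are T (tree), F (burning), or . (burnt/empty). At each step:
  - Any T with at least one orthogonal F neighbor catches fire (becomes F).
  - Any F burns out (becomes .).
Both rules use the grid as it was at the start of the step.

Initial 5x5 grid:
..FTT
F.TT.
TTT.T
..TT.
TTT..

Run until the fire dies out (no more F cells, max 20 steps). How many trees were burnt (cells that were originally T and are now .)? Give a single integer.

Step 1: +3 fires, +2 burnt (F count now 3)
Step 2: +4 fires, +3 burnt (F count now 4)
Step 3: +1 fires, +4 burnt (F count now 1)
Step 4: +2 fires, +1 burnt (F count now 2)
Step 5: +1 fires, +2 burnt (F count now 1)
Step 6: +1 fires, +1 burnt (F count now 1)
Step 7: +0 fires, +1 burnt (F count now 0)
Fire out after step 7
Initially T: 13, now '.': 24
Total burnt (originally-T cells now '.'): 12

Answer: 12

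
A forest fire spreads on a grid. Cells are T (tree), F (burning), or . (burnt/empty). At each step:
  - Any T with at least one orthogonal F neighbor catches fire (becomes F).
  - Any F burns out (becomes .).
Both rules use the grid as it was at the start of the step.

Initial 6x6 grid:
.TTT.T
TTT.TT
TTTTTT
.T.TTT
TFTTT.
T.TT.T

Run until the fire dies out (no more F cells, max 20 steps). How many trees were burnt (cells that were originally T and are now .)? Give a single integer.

Step 1: +3 fires, +1 burnt (F count now 3)
Step 2: +4 fires, +3 burnt (F count now 4)
Step 3: +6 fires, +4 burnt (F count now 6)
Step 4: +5 fires, +6 burnt (F count now 5)
Step 5: +3 fires, +5 burnt (F count now 3)
Step 6: +3 fires, +3 burnt (F count now 3)
Step 7: +1 fires, +3 burnt (F count now 1)
Step 8: +1 fires, +1 burnt (F count now 1)
Step 9: +0 fires, +1 burnt (F count now 0)
Fire out after step 9
Initially T: 27, now '.': 35
Total burnt (originally-T cells now '.'): 26

Answer: 26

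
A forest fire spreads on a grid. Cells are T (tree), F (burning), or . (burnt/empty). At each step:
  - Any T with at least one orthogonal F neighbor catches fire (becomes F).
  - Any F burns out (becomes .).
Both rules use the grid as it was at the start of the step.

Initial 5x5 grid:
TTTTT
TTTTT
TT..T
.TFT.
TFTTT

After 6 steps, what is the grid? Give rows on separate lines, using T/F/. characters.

Step 1: 4 trees catch fire, 2 burn out
  TTTTT
  TTTTT
  TT..T
  .F.F.
  F.FTT
Step 2: 2 trees catch fire, 4 burn out
  TTTTT
  TTTTT
  TF..T
  .....
  ...FT
Step 3: 3 trees catch fire, 2 burn out
  TTTTT
  TFTTT
  F...T
  .....
  ....F
Step 4: 3 trees catch fire, 3 burn out
  TFTTT
  F.FTT
  ....T
  .....
  .....
Step 5: 3 trees catch fire, 3 burn out
  F.FTT
  ...FT
  ....T
  .....
  .....
Step 6: 2 trees catch fire, 3 burn out
  ...FT
  ....F
  ....T
  .....
  .....

...FT
....F
....T
.....
.....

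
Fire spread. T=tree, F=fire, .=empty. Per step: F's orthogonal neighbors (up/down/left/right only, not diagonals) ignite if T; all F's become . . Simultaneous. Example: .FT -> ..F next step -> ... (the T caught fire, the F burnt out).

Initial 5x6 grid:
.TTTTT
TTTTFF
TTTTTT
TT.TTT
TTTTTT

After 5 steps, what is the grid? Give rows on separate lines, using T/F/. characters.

Step 1: 5 trees catch fire, 2 burn out
  .TTTFF
  TTTF..
  TTTTFF
  TT.TTT
  TTTTTT
Step 2: 5 trees catch fire, 5 burn out
  .TTF..
  TTF...
  TTTF..
  TT.TFF
  TTTTTT
Step 3: 6 trees catch fire, 5 burn out
  .TF...
  TF....
  TTF...
  TT.F..
  TTTTFF
Step 4: 4 trees catch fire, 6 burn out
  .F....
  F.....
  TF....
  TT....
  TTTF..
Step 5: 3 trees catch fire, 4 burn out
  ......
  ......
  F.....
  TF....
  TTF...

......
......
F.....
TF....
TTF...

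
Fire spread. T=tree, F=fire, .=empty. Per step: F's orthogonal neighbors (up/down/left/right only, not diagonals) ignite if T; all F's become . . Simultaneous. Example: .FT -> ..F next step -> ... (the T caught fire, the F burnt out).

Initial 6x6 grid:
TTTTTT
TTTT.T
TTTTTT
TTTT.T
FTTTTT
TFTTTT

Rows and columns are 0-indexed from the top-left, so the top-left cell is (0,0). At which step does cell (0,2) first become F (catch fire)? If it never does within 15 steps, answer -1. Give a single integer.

Step 1: cell (0,2)='T' (+4 fires, +2 burnt)
Step 2: cell (0,2)='T' (+4 fires, +4 burnt)
Step 3: cell (0,2)='T' (+5 fires, +4 burnt)
Step 4: cell (0,2)='T' (+6 fires, +5 burnt)
Step 5: cell (0,2)='T' (+4 fires, +6 burnt)
Step 6: cell (0,2)='F' (+4 fires, +4 burnt)
  -> target ignites at step 6
Step 7: cell (0,2)='.' (+2 fires, +4 burnt)
Step 8: cell (0,2)='.' (+2 fires, +2 burnt)
Step 9: cell (0,2)='.' (+1 fires, +2 burnt)
Step 10: cell (0,2)='.' (+0 fires, +1 burnt)
  fire out at step 10

6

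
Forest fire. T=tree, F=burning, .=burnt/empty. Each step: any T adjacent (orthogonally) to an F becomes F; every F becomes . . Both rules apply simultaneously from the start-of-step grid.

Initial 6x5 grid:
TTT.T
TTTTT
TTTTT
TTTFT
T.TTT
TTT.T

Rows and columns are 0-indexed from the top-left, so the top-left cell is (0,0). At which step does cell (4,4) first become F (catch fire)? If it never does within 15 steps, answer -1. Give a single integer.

Step 1: cell (4,4)='T' (+4 fires, +1 burnt)
Step 2: cell (4,4)='F' (+6 fires, +4 burnt)
  -> target ignites at step 2
Step 3: cell (4,4)='.' (+6 fires, +6 burnt)
Step 4: cell (4,4)='.' (+6 fires, +6 burnt)
Step 5: cell (4,4)='.' (+3 fires, +6 burnt)
Step 6: cell (4,4)='.' (+1 fires, +3 burnt)
Step 7: cell (4,4)='.' (+0 fires, +1 burnt)
  fire out at step 7

2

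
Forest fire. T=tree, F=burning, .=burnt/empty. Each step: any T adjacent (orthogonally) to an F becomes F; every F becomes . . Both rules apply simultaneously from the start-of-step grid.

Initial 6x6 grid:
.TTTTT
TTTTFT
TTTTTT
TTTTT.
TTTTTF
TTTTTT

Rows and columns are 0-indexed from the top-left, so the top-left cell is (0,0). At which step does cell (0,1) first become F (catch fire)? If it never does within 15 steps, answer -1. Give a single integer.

Step 1: cell (0,1)='T' (+6 fires, +2 burnt)
Step 2: cell (0,1)='T' (+8 fires, +6 burnt)
Step 3: cell (0,1)='T' (+6 fires, +8 burnt)
Step 4: cell (0,1)='F' (+6 fires, +6 burnt)
  -> target ignites at step 4
Step 5: cell (0,1)='.' (+4 fires, +6 burnt)
Step 6: cell (0,1)='.' (+2 fires, +4 burnt)
Step 7: cell (0,1)='.' (+0 fires, +2 burnt)
  fire out at step 7

4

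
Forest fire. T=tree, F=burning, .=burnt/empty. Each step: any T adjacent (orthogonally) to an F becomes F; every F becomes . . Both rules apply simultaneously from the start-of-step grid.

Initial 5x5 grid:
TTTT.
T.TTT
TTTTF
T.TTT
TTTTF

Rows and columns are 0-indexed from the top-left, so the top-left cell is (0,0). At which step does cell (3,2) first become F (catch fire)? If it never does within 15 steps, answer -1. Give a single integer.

Step 1: cell (3,2)='T' (+4 fires, +2 burnt)
Step 2: cell (3,2)='T' (+4 fires, +4 burnt)
Step 3: cell (3,2)='F' (+5 fires, +4 burnt)
  -> target ignites at step 3
Step 4: cell (3,2)='.' (+3 fires, +5 burnt)
Step 5: cell (3,2)='.' (+3 fires, +3 burnt)
Step 6: cell (3,2)='.' (+1 fires, +3 burnt)
Step 7: cell (3,2)='.' (+0 fires, +1 burnt)
  fire out at step 7

3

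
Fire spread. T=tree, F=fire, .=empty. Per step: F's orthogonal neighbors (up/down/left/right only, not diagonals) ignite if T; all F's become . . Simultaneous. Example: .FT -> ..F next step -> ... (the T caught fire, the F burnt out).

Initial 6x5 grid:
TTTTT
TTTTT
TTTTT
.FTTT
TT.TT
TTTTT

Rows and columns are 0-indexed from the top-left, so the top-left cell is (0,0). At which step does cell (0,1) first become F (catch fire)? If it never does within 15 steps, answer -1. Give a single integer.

Step 1: cell (0,1)='T' (+3 fires, +1 burnt)
Step 2: cell (0,1)='T' (+6 fires, +3 burnt)
Step 3: cell (0,1)='F' (+8 fires, +6 burnt)
  -> target ignites at step 3
Step 4: cell (0,1)='.' (+6 fires, +8 burnt)
Step 5: cell (0,1)='.' (+3 fires, +6 burnt)
Step 6: cell (0,1)='.' (+1 fires, +3 burnt)
Step 7: cell (0,1)='.' (+0 fires, +1 burnt)
  fire out at step 7

3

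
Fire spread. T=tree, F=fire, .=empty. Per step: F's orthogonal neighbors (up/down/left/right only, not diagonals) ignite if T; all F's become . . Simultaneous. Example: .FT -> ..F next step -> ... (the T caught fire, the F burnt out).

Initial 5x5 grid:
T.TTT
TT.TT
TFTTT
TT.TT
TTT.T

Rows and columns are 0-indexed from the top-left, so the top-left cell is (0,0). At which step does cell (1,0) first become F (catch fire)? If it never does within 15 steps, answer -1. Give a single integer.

Step 1: cell (1,0)='T' (+4 fires, +1 burnt)
Step 2: cell (1,0)='F' (+4 fires, +4 burnt)
  -> target ignites at step 2
Step 3: cell (1,0)='.' (+6 fires, +4 burnt)
Step 4: cell (1,0)='.' (+3 fires, +6 burnt)
Step 5: cell (1,0)='.' (+3 fires, +3 burnt)
Step 6: cell (1,0)='.' (+0 fires, +3 burnt)
  fire out at step 6

2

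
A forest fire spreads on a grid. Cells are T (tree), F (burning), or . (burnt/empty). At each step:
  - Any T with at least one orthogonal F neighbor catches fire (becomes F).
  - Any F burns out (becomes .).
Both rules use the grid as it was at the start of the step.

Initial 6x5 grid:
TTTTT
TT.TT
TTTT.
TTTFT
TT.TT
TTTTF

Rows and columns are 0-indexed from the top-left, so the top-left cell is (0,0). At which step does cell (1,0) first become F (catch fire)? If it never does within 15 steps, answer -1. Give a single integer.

Step 1: cell (1,0)='T' (+6 fires, +2 burnt)
Step 2: cell (1,0)='T' (+4 fires, +6 burnt)
Step 3: cell (1,0)='T' (+6 fires, +4 burnt)
Step 4: cell (1,0)='T' (+6 fires, +6 burnt)
Step 5: cell (1,0)='F' (+2 fires, +6 burnt)
  -> target ignites at step 5
Step 6: cell (1,0)='.' (+1 fires, +2 burnt)
Step 7: cell (1,0)='.' (+0 fires, +1 burnt)
  fire out at step 7

5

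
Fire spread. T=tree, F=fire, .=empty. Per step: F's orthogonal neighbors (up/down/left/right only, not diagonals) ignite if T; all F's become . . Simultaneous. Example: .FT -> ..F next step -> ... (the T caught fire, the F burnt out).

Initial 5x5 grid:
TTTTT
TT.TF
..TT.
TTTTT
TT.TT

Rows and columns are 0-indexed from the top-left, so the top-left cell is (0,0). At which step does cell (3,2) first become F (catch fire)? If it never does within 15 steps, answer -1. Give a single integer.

Step 1: cell (3,2)='T' (+2 fires, +1 burnt)
Step 2: cell (3,2)='T' (+2 fires, +2 burnt)
Step 3: cell (3,2)='T' (+3 fires, +2 burnt)
Step 4: cell (3,2)='F' (+4 fires, +3 burnt)
  -> target ignites at step 4
Step 5: cell (3,2)='.' (+4 fires, +4 burnt)
Step 6: cell (3,2)='.' (+3 fires, +4 burnt)
Step 7: cell (3,2)='.' (+1 fires, +3 burnt)
Step 8: cell (3,2)='.' (+0 fires, +1 burnt)
  fire out at step 8

4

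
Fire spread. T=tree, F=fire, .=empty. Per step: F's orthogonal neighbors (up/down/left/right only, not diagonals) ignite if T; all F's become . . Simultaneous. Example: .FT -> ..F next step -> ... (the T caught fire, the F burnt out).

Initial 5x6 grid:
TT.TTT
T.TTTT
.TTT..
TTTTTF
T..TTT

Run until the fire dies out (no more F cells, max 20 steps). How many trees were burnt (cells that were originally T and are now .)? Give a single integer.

Answer: 19

Derivation:
Step 1: +2 fires, +1 burnt (F count now 2)
Step 2: +2 fires, +2 burnt (F count now 2)
Step 3: +3 fires, +2 burnt (F count now 3)
Step 4: +3 fires, +3 burnt (F count now 3)
Step 5: +5 fires, +3 burnt (F count now 5)
Step 6: +3 fires, +5 burnt (F count now 3)
Step 7: +1 fires, +3 burnt (F count now 1)
Step 8: +0 fires, +1 burnt (F count now 0)
Fire out after step 8
Initially T: 22, now '.': 27
Total burnt (originally-T cells now '.'): 19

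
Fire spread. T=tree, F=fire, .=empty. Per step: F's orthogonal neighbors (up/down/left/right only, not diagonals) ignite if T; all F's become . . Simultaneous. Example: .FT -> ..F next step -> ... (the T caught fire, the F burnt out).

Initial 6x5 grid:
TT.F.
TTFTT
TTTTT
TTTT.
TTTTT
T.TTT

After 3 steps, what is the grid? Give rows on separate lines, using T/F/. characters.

Step 1: 3 trees catch fire, 2 burn out
  TT...
  TF.FT
  TTFTT
  TTTT.
  TTTTT
  T.TTT
Step 2: 6 trees catch fire, 3 burn out
  TF...
  F...F
  TF.FT
  TTFT.
  TTTTT
  T.TTT
Step 3: 6 trees catch fire, 6 burn out
  F....
  .....
  F...F
  TF.F.
  TTFTT
  T.TTT

F....
.....
F...F
TF.F.
TTFTT
T.TTT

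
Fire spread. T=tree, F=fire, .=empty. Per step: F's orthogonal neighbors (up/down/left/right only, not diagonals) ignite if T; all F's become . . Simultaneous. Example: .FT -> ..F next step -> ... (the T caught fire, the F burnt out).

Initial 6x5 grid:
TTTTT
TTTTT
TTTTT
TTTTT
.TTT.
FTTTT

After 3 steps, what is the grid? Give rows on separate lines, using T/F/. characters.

Step 1: 1 trees catch fire, 1 burn out
  TTTTT
  TTTTT
  TTTTT
  TTTTT
  .TTT.
  .FTTT
Step 2: 2 trees catch fire, 1 burn out
  TTTTT
  TTTTT
  TTTTT
  TTTTT
  .FTT.
  ..FTT
Step 3: 3 trees catch fire, 2 burn out
  TTTTT
  TTTTT
  TTTTT
  TFTTT
  ..FT.
  ...FT

TTTTT
TTTTT
TTTTT
TFTTT
..FT.
...FT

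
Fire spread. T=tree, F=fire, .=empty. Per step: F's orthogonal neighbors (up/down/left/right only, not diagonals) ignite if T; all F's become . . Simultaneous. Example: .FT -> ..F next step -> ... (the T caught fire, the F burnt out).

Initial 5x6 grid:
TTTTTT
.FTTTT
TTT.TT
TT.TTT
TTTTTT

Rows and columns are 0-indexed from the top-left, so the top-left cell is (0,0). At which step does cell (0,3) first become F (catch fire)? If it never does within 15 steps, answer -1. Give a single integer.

Step 1: cell (0,3)='T' (+3 fires, +1 burnt)
Step 2: cell (0,3)='T' (+6 fires, +3 burnt)
Step 3: cell (0,3)='F' (+4 fires, +6 burnt)
  -> target ignites at step 3
Step 4: cell (0,3)='.' (+5 fires, +4 burnt)
Step 5: cell (0,3)='.' (+4 fires, +5 burnt)
Step 6: cell (0,3)='.' (+3 fires, +4 burnt)
Step 7: cell (0,3)='.' (+1 fires, +3 burnt)
Step 8: cell (0,3)='.' (+0 fires, +1 burnt)
  fire out at step 8

3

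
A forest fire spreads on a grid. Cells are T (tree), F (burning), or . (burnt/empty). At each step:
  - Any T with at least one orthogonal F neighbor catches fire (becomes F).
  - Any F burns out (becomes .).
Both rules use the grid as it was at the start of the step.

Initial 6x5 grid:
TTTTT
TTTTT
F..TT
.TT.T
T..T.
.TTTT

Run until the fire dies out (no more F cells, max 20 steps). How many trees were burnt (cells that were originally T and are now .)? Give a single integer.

Answer: 13

Derivation:
Step 1: +1 fires, +1 burnt (F count now 1)
Step 2: +2 fires, +1 burnt (F count now 2)
Step 3: +2 fires, +2 burnt (F count now 2)
Step 4: +2 fires, +2 burnt (F count now 2)
Step 5: +3 fires, +2 burnt (F count now 3)
Step 6: +2 fires, +3 burnt (F count now 2)
Step 7: +1 fires, +2 burnt (F count now 1)
Step 8: +0 fires, +1 burnt (F count now 0)
Fire out after step 8
Initially T: 21, now '.': 22
Total burnt (originally-T cells now '.'): 13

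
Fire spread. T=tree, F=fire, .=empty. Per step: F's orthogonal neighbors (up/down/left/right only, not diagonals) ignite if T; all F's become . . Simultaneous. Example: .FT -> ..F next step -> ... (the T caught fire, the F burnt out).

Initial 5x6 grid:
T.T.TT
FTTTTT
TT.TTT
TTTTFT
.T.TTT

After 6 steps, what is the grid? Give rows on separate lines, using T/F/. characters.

Step 1: 7 trees catch fire, 2 burn out
  F.T.TT
  .FTTTT
  FT.TFT
  TTTF.F
  .T.TFT
Step 2: 9 trees catch fire, 7 burn out
  ..T.TT
  ..FTFT
  .F.F.F
  FTF...
  .T.F.F
Step 3: 5 trees catch fire, 9 burn out
  ..F.FT
  ...F.F
  ......
  .F....
  .T....
Step 4: 2 trees catch fire, 5 burn out
  .....F
  ......
  ......
  ......
  .F....
Step 5: 0 trees catch fire, 2 burn out
  ......
  ......
  ......
  ......
  ......
Step 6: 0 trees catch fire, 0 burn out
  ......
  ......
  ......
  ......
  ......

......
......
......
......
......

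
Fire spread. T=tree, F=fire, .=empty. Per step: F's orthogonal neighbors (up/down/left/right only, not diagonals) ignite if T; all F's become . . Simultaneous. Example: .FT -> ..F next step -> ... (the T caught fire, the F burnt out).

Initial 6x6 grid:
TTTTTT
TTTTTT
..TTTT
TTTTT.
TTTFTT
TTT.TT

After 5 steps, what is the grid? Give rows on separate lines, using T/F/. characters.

Step 1: 3 trees catch fire, 1 burn out
  TTTTTT
  TTTTTT
  ..TTTT
  TTTFT.
  TTF.FT
  TTT.TT
Step 2: 7 trees catch fire, 3 burn out
  TTTTTT
  TTTTTT
  ..TFTT
  TTF.F.
  TF...F
  TTF.FT
Step 3: 7 trees catch fire, 7 burn out
  TTTTTT
  TTTFTT
  ..F.FT
  TF....
  F.....
  TF...F
Step 4: 6 trees catch fire, 7 burn out
  TTTFTT
  TTF.FT
  .....F
  F.....
  ......
  F.....
Step 5: 4 trees catch fire, 6 burn out
  TTF.FT
  TF...F
  ......
  ......
  ......
  ......

TTF.FT
TF...F
......
......
......
......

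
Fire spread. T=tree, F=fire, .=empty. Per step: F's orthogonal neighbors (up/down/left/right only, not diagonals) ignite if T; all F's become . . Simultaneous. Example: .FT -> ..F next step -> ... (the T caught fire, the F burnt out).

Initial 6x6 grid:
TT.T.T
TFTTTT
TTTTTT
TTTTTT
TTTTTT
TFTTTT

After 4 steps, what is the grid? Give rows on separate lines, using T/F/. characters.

Step 1: 7 trees catch fire, 2 burn out
  TF.T.T
  F.FTTT
  TFTTTT
  TTTTTT
  TFTTTT
  F.FTTT
Step 2: 8 trees catch fire, 7 burn out
  F..T.T
  ...FTT
  F.FTTT
  TFTTTT
  F.FTTT
  ...FTT
Step 3: 7 trees catch fire, 8 burn out
  ...F.T
  ....FT
  ...FTT
  F.FTTT
  ...FTT
  ....FT
Step 4: 5 trees catch fire, 7 burn out
  .....T
  .....F
  ....FT
  ...FTT
  ....FT
  .....F

.....T
.....F
....FT
...FTT
....FT
.....F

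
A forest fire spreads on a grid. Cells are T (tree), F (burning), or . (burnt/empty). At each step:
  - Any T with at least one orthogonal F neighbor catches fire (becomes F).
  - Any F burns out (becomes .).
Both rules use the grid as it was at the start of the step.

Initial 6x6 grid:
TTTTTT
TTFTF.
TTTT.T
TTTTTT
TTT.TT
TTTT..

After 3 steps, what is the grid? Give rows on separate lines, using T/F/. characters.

Step 1: 5 trees catch fire, 2 burn out
  TTFTFT
  TF.F..
  TTFT.T
  TTTTTT
  TTT.TT
  TTTT..
Step 2: 7 trees catch fire, 5 burn out
  TF.F.F
  F.....
  TF.F.T
  TTFTTT
  TTT.TT
  TTTT..
Step 3: 5 trees catch fire, 7 burn out
  F.....
  ......
  F....T
  TF.FTT
  TTF.TT
  TTTT..

F.....
......
F....T
TF.FTT
TTF.TT
TTTT..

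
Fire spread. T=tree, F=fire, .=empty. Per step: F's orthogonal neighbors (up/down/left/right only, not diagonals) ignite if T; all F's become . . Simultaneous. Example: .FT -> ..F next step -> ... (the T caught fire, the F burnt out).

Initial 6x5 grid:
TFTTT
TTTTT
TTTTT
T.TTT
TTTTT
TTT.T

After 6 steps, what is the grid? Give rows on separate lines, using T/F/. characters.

Step 1: 3 trees catch fire, 1 burn out
  F.FTT
  TFTTT
  TTTTT
  T.TTT
  TTTTT
  TTT.T
Step 2: 4 trees catch fire, 3 burn out
  ...FT
  F.FTT
  TFTTT
  T.TTT
  TTTTT
  TTT.T
Step 3: 4 trees catch fire, 4 burn out
  ....F
  ...FT
  F.FTT
  T.TTT
  TTTTT
  TTT.T
Step 4: 4 trees catch fire, 4 burn out
  .....
  ....F
  ...FT
  F.FTT
  TTTTT
  TTT.T
Step 5: 4 trees catch fire, 4 burn out
  .....
  .....
  ....F
  ...FT
  FTFTT
  TTT.T
Step 6: 5 trees catch fire, 4 burn out
  .....
  .....
  .....
  ....F
  .F.FT
  FTF.T

.....
.....
.....
....F
.F.FT
FTF.T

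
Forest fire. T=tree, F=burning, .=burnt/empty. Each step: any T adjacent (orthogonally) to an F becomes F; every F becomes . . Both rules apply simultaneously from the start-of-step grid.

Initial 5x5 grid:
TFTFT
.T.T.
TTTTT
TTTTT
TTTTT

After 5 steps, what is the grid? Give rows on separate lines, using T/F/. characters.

Step 1: 5 trees catch fire, 2 burn out
  F.F.F
  .F.F.
  TTTTT
  TTTTT
  TTTTT
Step 2: 2 trees catch fire, 5 burn out
  .....
  .....
  TFTFT
  TTTTT
  TTTTT
Step 3: 5 trees catch fire, 2 burn out
  .....
  .....
  F.F.F
  TFTFT
  TTTTT
Step 4: 5 trees catch fire, 5 burn out
  .....
  .....
  .....
  F.F.F
  TFTFT
Step 5: 3 trees catch fire, 5 burn out
  .....
  .....
  .....
  .....
  F.F.F

.....
.....
.....
.....
F.F.F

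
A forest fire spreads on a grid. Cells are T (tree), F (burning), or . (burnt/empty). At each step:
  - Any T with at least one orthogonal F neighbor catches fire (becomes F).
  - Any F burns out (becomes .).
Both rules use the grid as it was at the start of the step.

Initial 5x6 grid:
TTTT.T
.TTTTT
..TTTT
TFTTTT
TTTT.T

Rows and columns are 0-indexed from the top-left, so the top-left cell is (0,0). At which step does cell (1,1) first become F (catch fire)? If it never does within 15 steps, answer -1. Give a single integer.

Step 1: cell (1,1)='T' (+3 fires, +1 burnt)
Step 2: cell (1,1)='T' (+4 fires, +3 burnt)
Step 3: cell (1,1)='T' (+4 fires, +4 burnt)
Step 4: cell (1,1)='F' (+5 fires, +4 burnt)
  -> target ignites at step 4
Step 5: cell (1,1)='.' (+5 fires, +5 burnt)
Step 6: cell (1,1)='.' (+2 fires, +5 burnt)
Step 7: cell (1,1)='.' (+1 fires, +2 burnt)
Step 8: cell (1,1)='.' (+0 fires, +1 burnt)
  fire out at step 8

4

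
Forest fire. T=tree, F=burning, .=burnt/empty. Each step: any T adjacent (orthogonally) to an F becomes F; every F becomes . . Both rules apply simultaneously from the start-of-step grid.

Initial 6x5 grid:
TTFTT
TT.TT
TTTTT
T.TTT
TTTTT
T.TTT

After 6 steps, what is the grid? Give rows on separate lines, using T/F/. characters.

Step 1: 2 trees catch fire, 1 burn out
  TF.FT
  TT.TT
  TTTTT
  T.TTT
  TTTTT
  T.TTT
Step 2: 4 trees catch fire, 2 burn out
  F...F
  TF.FT
  TTTTT
  T.TTT
  TTTTT
  T.TTT
Step 3: 4 trees catch fire, 4 burn out
  .....
  F...F
  TFTFT
  T.TTT
  TTTTT
  T.TTT
Step 4: 4 trees catch fire, 4 burn out
  .....
  .....
  F.F.F
  T.TFT
  TTTTT
  T.TTT
Step 5: 4 trees catch fire, 4 burn out
  .....
  .....
  .....
  F.F.F
  TTTFT
  T.TTT
Step 6: 4 trees catch fire, 4 burn out
  .....
  .....
  .....
  .....
  FTF.F
  T.TFT

.....
.....
.....
.....
FTF.F
T.TFT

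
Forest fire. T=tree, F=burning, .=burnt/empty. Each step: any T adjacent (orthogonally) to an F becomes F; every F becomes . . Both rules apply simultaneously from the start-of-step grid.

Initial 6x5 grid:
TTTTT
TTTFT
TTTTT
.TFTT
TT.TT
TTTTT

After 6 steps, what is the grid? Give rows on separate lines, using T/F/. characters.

Step 1: 7 trees catch fire, 2 burn out
  TTTFT
  TTF.F
  TTFFT
  .F.FT
  TT.TT
  TTTTT
Step 2: 8 trees catch fire, 7 burn out
  TTF.F
  TF...
  TF..F
  ....F
  TF.FT
  TTTTT
Step 3: 7 trees catch fire, 8 burn out
  TF...
  F....
  F....
  .....
  F...F
  TFTFT
Step 4: 4 trees catch fire, 7 burn out
  F....
  .....
  .....
  .....
  .....
  F.F.F
Step 5: 0 trees catch fire, 4 burn out
  .....
  .....
  .....
  .....
  .....
  .....
Step 6: 0 trees catch fire, 0 burn out
  .....
  .....
  .....
  .....
  .....
  .....

.....
.....
.....
.....
.....
.....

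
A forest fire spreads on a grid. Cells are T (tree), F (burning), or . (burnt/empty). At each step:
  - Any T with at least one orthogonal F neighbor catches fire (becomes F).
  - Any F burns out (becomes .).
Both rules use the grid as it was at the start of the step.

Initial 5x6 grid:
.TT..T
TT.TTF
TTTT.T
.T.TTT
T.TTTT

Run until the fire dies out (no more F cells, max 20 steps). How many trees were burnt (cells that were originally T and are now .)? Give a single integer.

Step 1: +3 fires, +1 burnt (F count now 3)
Step 2: +2 fires, +3 burnt (F count now 2)
Step 3: +3 fires, +2 burnt (F count now 3)
Step 4: +3 fires, +3 burnt (F count now 3)
Step 5: +2 fires, +3 burnt (F count now 2)
Step 6: +4 fires, +2 burnt (F count now 4)
Step 7: +2 fires, +4 burnt (F count now 2)
Step 8: +1 fires, +2 burnt (F count now 1)
Step 9: +0 fires, +1 burnt (F count now 0)
Fire out after step 9
Initially T: 21, now '.': 29
Total burnt (originally-T cells now '.'): 20

Answer: 20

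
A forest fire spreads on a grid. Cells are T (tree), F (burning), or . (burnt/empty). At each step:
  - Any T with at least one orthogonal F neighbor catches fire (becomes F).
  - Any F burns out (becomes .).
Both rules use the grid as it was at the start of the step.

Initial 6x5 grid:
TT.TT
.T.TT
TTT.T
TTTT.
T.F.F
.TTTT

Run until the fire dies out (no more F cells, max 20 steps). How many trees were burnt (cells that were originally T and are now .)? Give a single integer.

Step 1: +3 fires, +2 burnt (F count now 3)
Step 2: +5 fires, +3 burnt (F count now 5)
Step 3: +2 fires, +5 burnt (F count now 2)
Step 4: +3 fires, +2 burnt (F count now 3)
Step 5: +1 fires, +3 burnt (F count now 1)
Step 6: +1 fires, +1 burnt (F count now 1)
Step 7: +0 fires, +1 burnt (F count now 0)
Fire out after step 7
Initially T: 20, now '.': 25
Total burnt (originally-T cells now '.'): 15

Answer: 15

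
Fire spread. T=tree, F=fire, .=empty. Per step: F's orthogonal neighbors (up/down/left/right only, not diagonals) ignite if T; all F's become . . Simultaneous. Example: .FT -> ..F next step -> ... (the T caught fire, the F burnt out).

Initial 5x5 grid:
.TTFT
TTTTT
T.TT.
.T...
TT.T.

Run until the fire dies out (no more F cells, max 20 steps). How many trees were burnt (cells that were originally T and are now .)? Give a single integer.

Step 1: +3 fires, +1 burnt (F count now 3)
Step 2: +4 fires, +3 burnt (F count now 4)
Step 3: +2 fires, +4 burnt (F count now 2)
Step 4: +1 fires, +2 burnt (F count now 1)
Step 5: +1 fires, +1 burnt (F count now 1)
Step 6: +0 fires, +1 burnt (F count now 0)
Fire out after step 6
Initially T: 15, now '.': 21
Total burnt (originally-T cells now '.'): 11

Answer: 11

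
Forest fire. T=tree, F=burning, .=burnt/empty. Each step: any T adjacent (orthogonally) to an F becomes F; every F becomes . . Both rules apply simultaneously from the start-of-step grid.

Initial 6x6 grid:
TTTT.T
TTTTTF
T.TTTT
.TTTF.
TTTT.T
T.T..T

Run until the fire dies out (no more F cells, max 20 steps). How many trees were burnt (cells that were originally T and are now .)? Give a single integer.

Step 1: +5 fires, +2 burnt (F count now 5)
Step 2: +4 fires, +5 burnt (F count now 4)
Step 3: +5 fires, +4 burnt (F count now 5)
Step 4: +4 fires, +5 burnt (F count now 4)
Step 5: +3 fires, +4 burnt (F count now 3)
Step 6: +3 fires, +3 burnt (F count now 3)
Step 7: +0 fires, +3 burnt (F count now 0)
Fire out after step 7
Initially T: 26, now '.': 34
Total burnt (originally-T cells now '.'): 24

Answer: 24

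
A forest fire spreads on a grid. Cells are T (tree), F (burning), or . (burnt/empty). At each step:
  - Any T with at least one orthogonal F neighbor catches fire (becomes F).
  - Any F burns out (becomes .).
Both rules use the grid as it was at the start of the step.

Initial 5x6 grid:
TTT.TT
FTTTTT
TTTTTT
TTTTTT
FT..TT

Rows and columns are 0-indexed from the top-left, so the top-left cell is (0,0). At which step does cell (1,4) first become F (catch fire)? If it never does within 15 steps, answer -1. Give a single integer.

Step 1: cell (1,4)='T' (+5 fires, +2 burnt)
Step 2: cell (1,4)='T' (+4 fires, +5 burnt)
Step 3: cell (1,4)='T' (+4 fires, +4 burnt)
Step 4: cell (1,4)='F' (+3 fires, +4 burnt)
  -> target ignites at step 4
Step 5: cell (1,4)='.' (+4 fires, +3 burnt)
Step 6: cell (1,4)='.' (+4 fires, +4 burnt)
Step 7: cell (1,4)='.' (+1 fires, +4 burnt)
Step 8: cell (1,4)='.' (+0 fires, +1 burnt)
  fire out at step 8

4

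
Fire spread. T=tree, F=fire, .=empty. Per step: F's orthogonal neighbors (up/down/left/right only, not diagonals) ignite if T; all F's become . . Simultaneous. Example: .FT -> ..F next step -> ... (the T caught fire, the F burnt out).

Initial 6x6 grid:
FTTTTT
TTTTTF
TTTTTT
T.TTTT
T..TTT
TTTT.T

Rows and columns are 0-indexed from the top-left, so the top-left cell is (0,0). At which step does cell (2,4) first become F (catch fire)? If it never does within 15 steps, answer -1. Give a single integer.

Step 1: cell (2,4)='T' (+5 fires, +2 burnt)
Step 2: cell (2,4)='F' (+7 fires, +5 burnt)
  -> target ignites at step 2
Step 3: cell (2,4)='.' (+7 fires, +7 burnt)
Step 4: cell (2,4)='.' (+5 fires, +7 burnt)
Step 5: cell (2,4)='.' (+3 fires, +5 burnt)
Step 6: cell (2,4)='.' (+2 fires, +3 burnt)
Step 7: cell (2,4)='.' (+1 fires, +2 burnt)
Step 8: cell (2,4)='.' (+0 fires, +1 burnt)
  fire out at step 8

2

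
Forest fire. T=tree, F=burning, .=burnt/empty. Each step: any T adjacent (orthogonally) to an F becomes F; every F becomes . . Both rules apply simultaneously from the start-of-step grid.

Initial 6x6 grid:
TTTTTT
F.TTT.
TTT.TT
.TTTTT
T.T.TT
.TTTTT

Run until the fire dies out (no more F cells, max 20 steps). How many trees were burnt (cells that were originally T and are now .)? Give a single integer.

Step 1: +2 fires, +1 burnt (F count now 2)
Step 2: +2 fires, +2 burnt (F count now 2)
Step 3: +3 fires, +2 burnt (F count now 3)
Step 4: +3 fires, +3 burnt (F count now 3)
Step 5: +4 fires, +3 burnt (F count now 4)
Step 6: +4 fires, +4 burnt (F count now 4)
Step 7: +5 fires, +4 burnt (F count now 5)
Step 8: +3 fires, +5 burnt (F count now 3)
Step 9: +1 fires, +3 burnt (F count now 1)
Step 10: +0 fires, +1 burnt (F count now 0)
Fire out after step 10
Initially T: 28, now '.': 35
Total burnt (originally-T cells now '.'): 27

Answer: 27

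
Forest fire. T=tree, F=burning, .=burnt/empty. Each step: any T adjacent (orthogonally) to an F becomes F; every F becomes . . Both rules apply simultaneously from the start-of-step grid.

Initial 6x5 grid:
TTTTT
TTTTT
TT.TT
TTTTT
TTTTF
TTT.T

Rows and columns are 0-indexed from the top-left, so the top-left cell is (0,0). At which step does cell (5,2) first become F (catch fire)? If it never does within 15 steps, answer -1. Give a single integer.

Step 1: cell (5,2)='T' (+3 fires, +1 burnt)
Step 2: cell (5,2)='T' (+3 fires, +3 burnt)
Step 3: cell (5,2)='F' (+5 fires, +3 burnt)
  -> target ignites at step 3
Step 4: cell (5,2)='.' (+5 fires, +5 burnt)
Step 5: cell (5,2)='.' (+5 fires, +5 burnt)
Step 6: cell (5,2)='.' (+3 fires, +5 burnt)
Step 7: cell (5,2)='.' (+2 fires, +3 burnt)
Step 8: cell (5,2)='.' (+1 fires, +2 burnt)
Step 9: cell (5,2)='.' (+0 fires, +1 burnt)
  fire out at step 9

3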